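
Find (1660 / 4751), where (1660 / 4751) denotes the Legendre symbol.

Factor out 2: 1660 = 2^2·415. Since 4751 ≡ 7 (mod 8), (2 / 4751) = +1, and (2 / 4751)^2 = +1. Now have (415 / 4751).
Both 415 ≡ 3 and 4751 ≡ 3 (mod 4), so reciprocity gives (415 / 4751) = -(4751 / 415). Reduce: 4751 ≡ 186 (mod 415). Now have -(186 / 415).
Factor out 2: 186 = 2·93. Since 415 ≡ 7 (mod 8), (2 / 415) = +1. Now have -(93 / 415).
93 ≡ 1 (mod 4), so quadratic reciprocity gives (93 / 415) = (415 / 93). Reduce: 415 ≡ 43 (mod 93). Now have -(43 / 93).
93 ≡ 1 (mod 4), so quadratic reciprocity gives (43 / 93) = (93 / 43). Reduce: 93 ≡ 7 (mod 43). Now have -(7 / 43).
Both 7 ≡ 3 and 43 ≡ 3 (mod 4), so reciprocity gives (7 / 43) = -(43 / 7). Reduce: 43 ≡ 1 (mod 7). Now have (1 / 7).
(1 / 7) = 1. Collecting the sign factors: 1.

1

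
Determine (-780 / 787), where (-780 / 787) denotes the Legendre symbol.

1

Reduce the numerator: -780 ≡ 7 (mod 787), so (-780 / 787) = (7 / 787).
Both 7 ≡ 3 and 787 ≡ 3 (mod 4), so reciprocity gives (7 / 787) = -(787 / 7). Reduce: 787 ≡ 3 (mod 7). Now have -(3 / 7).
Both 3 ≡ 3 and 7 ≡ 3 (mod 4), so reciprocity gives (3 / 7) = -(7 / 3). Reduce: 7 ≡ 1 (mod 3). Now have (1 / 3).
(1 / 3) = 1. Collecting the sign factors: 1.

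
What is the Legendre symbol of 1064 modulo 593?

-1

Reduce the numerator: 1064 ≡ 471 (mod 593), so (1064 / 593) = (471 / 593).
593 ≡ 1 (mod 4), so quadratic reciprocity gives (471 / 593) = (593 / 471). Reduce: 593 ≡ 122 (mod 471). Now have (122 / 471).
Factor out 2: 122 = 2·61. Since 471 ≡ 7 (mod 8), (2 / 471) = +1. Now have (61 / 471).
61 ≡ 1 (mod 4), so quadratic reciprocity gives (61 / 471) = (471 / 61). Reduce: 471 ≡ 44 (mod 61). Now have (44 / 61).
Factor out 2: 44 = 2^2·11. Since 61 ≡ 5 (mod 8), (2 / 61) = -1, and (2 / 61)^2 = +1. Now have (11 / 61).
61 ≡ 1 (mod 4), so quadratic reciprocity gives (11 / 61) = (61 / 11). Reduce: 61 ≡ 6 (mod 11). Now have (6 / 11).
Factor out 2: 6 = 2·3. Since 11 ≡ 3 (mod 8), (2 / 11) = -1. Now have -(3 / 11).
Both 3 ≡ 3 and 11 ≡ 3 (mod 4), so reciprocity gives (3 / 11) = -(11 / 3). Reduce: 11 ≡ 2 (mod 3). Now have (2 / 3).
Factor out 2: 2 = 2. Since 3 ≡ 3 (mod 8), (2 / 3) = -1. Now have -(1 / 3).
(1 / 3) = 1. Collecting the sign factors: -1.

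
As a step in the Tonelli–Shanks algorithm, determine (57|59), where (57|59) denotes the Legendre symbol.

(57|59)
  = (59|57)    [QR: 57 ≡ 1 mod 4, sign kept]
  = (2|57)    [59 ≡ 2 mod 57]
  = (1|57)    [57 ≡ 1 mod 8 ⇒ (2|57) = +1]
  = 1    [(1|57) = 1]

1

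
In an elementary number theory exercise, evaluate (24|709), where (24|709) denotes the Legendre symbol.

(24|709)
  = -(3|709)    [709 ≡ 5 mod 8 ⇒ (2|709)^3 = -1]
  = -(709|3)    [QR: 709 ≡ 1 mod 4, sign kept]
  = -(1|3)    [709 ≡ 1 mod 3]
  = -1    [(1|3) = 1]

-1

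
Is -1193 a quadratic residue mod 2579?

Pull out -1: (-1193/2579) = (-1/2579)·(1193/2579). Since 2579 ≡ 3 (mod 4), (-1/2579) = -1. Now have -(1193/2579).
1193 ≡ 1 (mod 4), so quadratic reciprocity gives (1193/2579) = (2579/1193). Reduce: 2579 ≡ 193 (mod 1193). Now have -(193/1193).
193 ≡ 1 (mod 4), so quadratic reciprocity gives (193/1193) = (1193/193). Reduce: 1193 ≡ 35 (mod 193). Now have -(35/193).
193 ≡ 1 (mod 4), so quadratic reciprocity gives (35/193) = (193/35). Reduce: 193 ≡ 18 (mod 35). Now have -(18/35).
Factor out 2: 18 = 2·9. Since 35 ≡ 3 (mod 8), (2/35) = -1. Now have (9/35).
9 ≡ 1 (mod 4), so quadratic reciprocity gives (9/35) = (35/9). Reduce: 35 ≡ 8 (mod 9). Now have (8/9).
Factor out 2: 8 = 2^3. Since 9 ≡ 1 (mod 8), (2/9) = +1, and (2/9)^3 = +1. Now have (1/9).
(1/9) = 1. Collecting the sign factors: 1.
The Legendre symbol is 1, so x^2 ≡ -1193 (mod 2579) has solution.

yes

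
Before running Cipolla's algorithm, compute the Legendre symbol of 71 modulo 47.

1

Reduce the numerator: 71 ≡ 24 (mod 47), so (71/47) = (24/47).
Factor out 2: 24 = 2^3·3. Since 47 ≡ 7 (mod 8), (2/47) = +1, and (2/47)^3 = +1. Now have (3/47).
Both 3 ≡ 3 and 47 ≡ 3 (mod 4), so reciprocity gives (3/47) = -(47/3). Reduce: 47 ≡ 2 (mod 3). Now have -(2/3).
Factor out 2: 2 = 2. Since 3 ≡ 3 (mod 8), (2/3) = -1. Now have (1/3).
(1/3) = 1. Collecting the sign factors: 1.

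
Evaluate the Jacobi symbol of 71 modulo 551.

(71|551)
  = -(551|71)    [QR: both ≡ 3 mod 4, sign flips]
  = -(54|71)    [551 ≡ 54 mod 71]
  = -(27|71)    [71 ≡ 7 mod 8 ⇒ (2|71) = +1]
  = (71|27)    [QR: both ≡ 3 mod 4, sign flips]
  = (17|27)    [71 ≡ 17 mod 27]
  = (27|17)    [QR: 17 ≡ 1 mod 4, sign kept]
  = (10|17)    [27 ≡ 10 mod 17]
  = (5|17)    [17 ≡ 1 mod 8 ⇒ (2|17) = +1]
  = (17|5)    [QR: 5 ≡ 1 mod 4, sign kept]
  = (2|5)    [17 ≡ 2 mod 5]
  = -(1|5)    [5 ≡ 5 mod 8 ⇒ (2|5) = -1]
  = -1    [(1|5) = 1]

-1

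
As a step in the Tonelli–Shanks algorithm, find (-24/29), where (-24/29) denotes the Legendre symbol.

(-24/29)
  = (5/29)    [-24 ≡ 5 mod 29]
  = (29/5)    [QR: 5 ≡ 1 mod 4, sign kept]
  = (4/5)    [29 ≡ 4 mod 5]
  = (1/5)    [5 ≡ 5 mod 8 ⇒ (2/5)^2 = +1]
  = 1    [(1/5) = 1]

1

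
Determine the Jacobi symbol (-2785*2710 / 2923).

1

By multiplicativity, (-2785·2710 / 2923) = (-2785 / 2923)·(2710 / 2923).
First factor (-2785 / 2923):
(-2785 / 2923)
  = (138 / 2923)    [-2785 ≡ 138 mod 2923]
  = -(69 / 2923)    [2923 ≡ 3 mod 8 ⇒ (2 / 2923) = -1]
  = -(2923 / 69)    [QR: 69 ≡ 1 mod 4, sign kept]
  = -(25 / 69)    [2923 ≡ 25 mod 69]
  = -(69 / 25)    [QR: 25 ≡ 1 mod 4, sign kept]
  = -(19 / 25)    [69 ≡ 19 mod 25]
  = -(25 / 19)    [QR: 25 ≡ 1 mod 4, sign kept]
  = -(6 / 19)    [25 ≡ 6 mod 19]
  = (3 / 19)    [19 ≡ 3 mod 8 ⇒ (2 / 19) = -1]
  = -(19 / 3)    [QR: both ≡ 3 mod 4, sign flips]
  = -(1 / 3)    [19 ≡ 1 mod 3]
  = -1    [(1 / 3) = 1]
Second factor (2710 / 2923):
(2710 / 2923)
  = -(1355 / 2923)    [2923 ≡ 3 mod 8 ⇒ (2 / 2923) = -1]
  = (2923 / 1355)    [QR: both ≡ 3 mod 4, sign flips]
  = (213 / 1355)    [2923 ≡ 213 mod 1355]
  = (1355 / 213)    [QR: 213 ≡ 1 mod 4, sign kept]
  = (77 / 213)    [1355 ≡ 77 mod 213]
  = (213 / 77)    [QR: 77 ≡ 1 mod 4, sign kept]
  = (59 / 77)    [213 ≡ 59 mod 77]
  = (77 / 59)    [QR: 77 ≡ 1 mod 4, sign kept]
  = (18 / 59)    [77 ≡ 18 mod 59]
  = -(9 / 59)    [59 ≡ 3 mod 8 ⇒ (2 / 59) = -1]
  = -(59 / 9)    [QR: 9 ≡ 1 mod 4, sign kept]
  = -(5 / 9)    [59 ≡ 5 mod 9]
  = -(9 / 5)    [QR: 5 ≡ 1 mod 4, sign kept]
  = -(4 / 5)    [9 ≡ 4 mod 5]
  = -(1 / 5)    [5 ≡ 5 mod 8 ⇒ (2 / 5)^2 = +1]
  = -1    [(1 / 5) = 1]
Product: (-1)·(-1) = 1.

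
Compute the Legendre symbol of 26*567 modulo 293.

By multiplicativity, (26·567/293) = (26/293)·(567/293).
First factor (26/293):
Factor out 2: 26 = 2·13. Since 293 ≡ 5 (mod 8), (2/293) = -1. Now have -(13/293).
13 ≡ 1 (mod 4), so quadratic reciprocity gives (13/293) = (293/13). Reduce: 293 ≡ 7 (mod 13). Now have -(7/13).
13 ≡ 1 (mod 4), so quadratic reciprocity gives (7/13) = (13/7). Reduce: 13 ≡ 6 (mod 7). Now have -(6/7).
Factor out 2: 6 = 2·3. Since 7 ≡ 7 (mod 8), (2/7) = +1. Now have -(3/7).
Both 3 ≡ 3 and 7 ≡ 3 (mod 4), so reciprocity gives (3/7) = -(7/3). Reduce: 7 ≡ 1 (mod 3). Now have (1/3).
(1/3) = 1. Collecting the sign factors: 1.
Second factor (567/293):
Reduce the numerator: 567 ≡ 274 (mod 293), so (567/293) = (274/293).
Factor out 2: 274 = 2·137. Since 293 ≡ 5 (mod 8), (2/293) = -1. Now have -(137/293).
137 ≡ 1 (mod 4), so quadratic reciprocity gives (137/293) = (293/137). Reduce: 293 ≡ 19 (mod 137). Now have -(19/137).
137 ≡ 1 (mod 4), so quadratic reciprocity gives (19/137) = (137/19). Reduce: 137 ≡ 4 (mod 19). Now have -(4/19).
Factor out 2: 4 = 2^2. Since 19 ≡ 3 (mod 8), (2/19) = -1, and (2/19)^2 = +1. Now have -(1/19).
(1/19) = 1. Collecting the sign factors: -1.
Product: (1)·(-1) = -1.

-1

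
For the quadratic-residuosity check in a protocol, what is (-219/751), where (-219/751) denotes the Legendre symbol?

-1

(-219/751)
  = -(219/751)    [751 ≡ 3 mod 4 ⇒ (-1/751) = -1]
  = (751/219)    [QR: both ≡ 3 mod 4, sign flips]
  = (94/219)    [751 ≡ 94 mod 219]
  = -(47/219)    [219 ≡ 3 mod 8 ⇒ (2/219) = -1]
  = (219/47)    [QR: both ≡ 3 mod 4, sign flips]
  = (31/47)    [219 ≡ 31 mod 47]
  = -(47/31)    [QR: both ≡ 3 mod 4, sign flips]
  = -(16/31)    [47 ≡ 16 mod 31]
  = -(1/31)    [31 ≡ 7 mod 8 ⇒ (2/31)^4 = +1]
  = -1    [(1/31) = 1]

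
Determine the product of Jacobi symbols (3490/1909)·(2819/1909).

By multiplicativity, (3490·2819/1909) = (3490/1909)·(2819/1909).
First factor (3490/1909):
Reduce the numerator: 3490 ≡ 1581 (mod 1909), so (3490/1909) = (1581/1909).
1581 ≡ 1 (mod 4), so quadratic reciprocity gives (1581/1909) = (1909/1581). Reduce: 1909 ≡ 328 (mod 1581). Now have (328/1581).
Factor out 2: 328 = 2^3·41. Since 1581 ≡ 5 (mod 8), (2/1581) = -1, and (2/1581)^3 = -1. Now have -(41/1581).
41 ≡ 1 (mod 4), so quadratic reciprocity gives (41/1581) = (1581/41). Reduce: 1581 ≡ 23 (mod 41). Now have -(23/41).
41 ≡ 1 (mod 4), so quadratic reciprocity gives (23/41) = (41/23). Reduce: 41 ≡ 18 (mod 23). Now have -(18/23).
Factor out 2: 18 = 2·9. Since 23 ≡ 7 (mod 8), (2/23) = +1. Now have -(9/23).
9 ≡ 1 (mod 4), so quadratic reciprocity gives (9/23) = (23/9). Reduce: 23 ≡ 5 (mod 9). Now have -(5/9).
5 ≡ 1 (mod 4), so quadratic reciprocity gives (5/9) = (9/5). Reduce: 9 ≡ 4 (mod 5). Now have -(4/5).
Factor out 2: 4 = 2^2. Since 5 ≡ 5 (mod 8), (2/5) = -1, and (2/5)^2 = +1. Now have -(1/5).
(1/5) = 1. Collecting the sign factors: -1.
Second factor (2819/1909):
Reduce the numerator: 2819 ≡ 910 (mod 1909), so (2819/1909) = (910/1909).
Factor out 2: 910 = 2·455. Since 1909 ≡ 5 (mod 8), (2/1909) = -1. Now have -(455/1909).
1909 ≡ 1 (mod 4), so quadratic reciprocity gives (455/1909) = (1909/455). Reduce: 1909 ≡ 89 (mod 455). Now have -(89/455).
89 ≡ 1 (mod 4), so quadratic reciprocity gives (89/455) = (455/89). Reduce: 455 ≡ 10 (mod 89). Now have -(10/89).
Factor out 2: 10 = 2·5. Since 89 ≡ 1 (mod 8), (2/89) = +1. Now have -(5/89).
5 ≡ 1 (mod 4), so quadratic reciprocity gives (5/89) = (89/5). Reduce: 89 ≡ 4 (mod 5). Now have -(4/5).
Factor out 2: 4 = 2^2. Since 5 ≡ 5 (mod 8), (2/5) = -1, and (2/5)^2 = +1. Now have -(1/5).
(1/5) = 1. Collecting the sign factors: -1.
Product: (-1)·(-1) = 1.

1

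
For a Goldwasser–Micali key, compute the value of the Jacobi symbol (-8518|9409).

1

(-8518|9409)
  = (891|9409)    [-8518 ≡ 891 mod 9409]
  = (9409|891)    [QR: 9409 ≡ 1 mod 4, sign kept]
  = (499|891)    [9409 ≡ 499 mod 891]
  = -(891|499)    [QR: both ≡ 3 mod 4, sign flips]
  = -(392|499)    [891 ≡ 392 mod 499]
  = (49|499)    [499 ≡ 3 mod 8 ⇒ (2|499)^3 = -1]
  = (499|49)    [QR: 49 ≡ 1 mod 4, sign kept]
  = (9|49)    [499 ≡ 9 mod 49]
  = (49|9)    [QR: 9 ≡ 1 mod 4, sign kept]
  = (4|9)    [49 ≡ 4 mod 9]
  = (1|9)    [9 ≡ 1 mod 8 ⇒ (2|9)^2 = +1]
  = 1    [(1|9) = 1]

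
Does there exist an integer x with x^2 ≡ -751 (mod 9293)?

(-751|9293)
  = (751|9293)    [9293 ≡ 1 mod 4 ⇒ (-1|9293) = +1]
  = (9293|751)    [QR: 9293 ≡ 1 mod 4, sign kept]
  = (281|751)    [9293 ≡ 281 mod 751]
  = (751|281)    [QR: 281 ≡ 1 mod 4, sign kept]
  = (189|281)    [751 ≡ 189 mod 281]
  = (281|189)    [QR: 189 ≡ 1 mod 4, sign kept]
  = (92|189)    [281 ≡ 92 mod 189]
  = (23|189)    [189 ≡ 5 mod 8 ⇒ (2|189)^2 = +1]
  = (189|23)    [QR: 189 ≡ 1 mod 4, sign kept]
  = (5|23)    [189 ≡ 5 mod 23]
  = (23|5)    [QR: 5 ≡ 1 mod 4, sign kept]
  = (3|5)    [23 ≡ 3 mod 5]
  = (5|3)    [QR: 5 ≡ 1 mod 4, sign kept]
  = (2|3)    [5 ≡ 2 mod 3]
  = -(1|3)    [3 ≡ 3 mod 8 ⇒ (2|3) = -1]
  = -1    [(1|3) = 1]
(-751|9293) = -1, and 9293 is prime, so -751 is not a quadratic residue mod 9293.

no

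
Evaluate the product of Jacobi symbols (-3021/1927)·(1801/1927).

-1

By multiplicativity, (-3021·1801/1927) = (-3021/1927)·(1801/1927).
First factor (-3021/1927):
(-3021/1927)
  = (833/1927)    [-3021 ≡ 833 mod 1927]
  = (1927/833)    [QR: 833 ≡ 1 mod 4, sign kept]
  = (261/833)    [1927 ≡ 261 mod 833]
  = (833/261)    [QR: 261 ≡ 1 mod 4, sign kept]
  = (50/261)    [833 ≡ 50 mod 261]
  = -(25/261)    [261 ≡ 5 mod 8 ⇒ (2/261) = -1]
  = -(261/25)    [QR: 25 ≡ 1 mod 4, sign kept]
  = -(11/25)    [261 ≡ 11 mod 25]
  = -(25/11)    [QR: 25 ≡ 1 mod 4, sign kept]
  = -(3/11)    [25 ≡ 3 mod 11]
  = (11/3)    [QR: both ≡ 3 mod 4, sign flips]
  = (2/3)    [11 ≡ 2 mod 3]
  = -(1/3)    [3 ≡ 3 mod 8 ⇒ (2/3) = -1]
  = -1    [(1/3) = 1]
Second factor (1801/1927):
(1801/1927)
  = (1927/1801)    [QR: 1801 ≡ 1 mod 4, sign kept]
  = (126/1801)    [1927 ≡ 126 mod 1801]
  = (63/1801)    [1801 ≡ 1 mod 8 ⇒ (2/1801) = +1]
  = (1801/63)    [QR: 1801 ≡ 1 mod 4, sign kept]
  = (37/63)    [1801 ≡ 37 mod 63]
  = (63/37)    [QR: 37 ≡ 1 mod 4, sign kept]
  = (26/37)    [63 ≡ 26 mod 37]
  = -(13/37)    [37 ≡ 5 mod 8 ⇒ (2/37) = -1]
  = -(37/13)    [QR: 13 ≡ 1 mod 4, sign kept]
  = -(11/13)    [37 ≡ 11 mod 13]
  = -(13/11)    [QR: 13 ≡ 1 mod 4, sign kept]
  = -(2/11)    [13 ≡ 2 mod 11]
  = (1/11)    [11 ≡ 3 mod 8 ⇒ (2/11) = -1]
  = 1    [(1/11) = 1]
Product: (-1)·(1) = -1.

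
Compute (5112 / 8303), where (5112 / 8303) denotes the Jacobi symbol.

1

Factor out 2: 5112 = 2^3·639. Since 8303 ≡ 7 (mod 8), (2 / 8303) = +1, and (2 / 8303)^3 = +1. Now have (639 / 8303).
Both 639 ≡ 3 and 8303 ≡ 3 (mod 4), so reciprocity gives (639 / 8303) = -(8303 / 639). Reduce: 8303 ≡ 635 (mod 639). Now have -(635 / 639).
Both 635 ≡ 3 and 639 ≡ 3 (mod 4), so reciprocity gives (635 / 639) = -(639 / 635). Reduce: 639 ≡ 4 (mod 635). Now have (4 / 635).
Factor out 2: 4 = 2^2. Since 635 ≡ 3 (mod 8), (2 / 635) = -1, and (2 / 635)^2 = +1. Now have (1 / 635).
(1 / 635) = 1. Collecting the sign factors: 1.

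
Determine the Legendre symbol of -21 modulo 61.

-1

(-21/61)
  = (40/61)    [-21 ≡ 40 mod 61]
  = -(5/61)    [61 ≡ 5 mod 8 ⇒ (2/61)^3 = -1]
  = -(61/5)    [QR: 5 ≡ 1 mod 4, sign kept]
  = -(1/5)    [61 ≡ 1 mod 5]
  = -1    [(1/5) = 1]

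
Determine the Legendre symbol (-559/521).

(-559/521)
  = (559/521)    [521 ≡ 1 mod 4 ⇒ (-1/521) = +1]
  = (38/521)    [559 ≡ 38 mod 521]
  = (19/521)    [521 ≡ 1 mod 8 ⇒ (2/521) = +1]
  = (521/19)    [QR: 521 ≡ 1 mod 4, sign kept]
  = (8/19)    [521 ≡ 8 mod 19]
  = -(1/19)    [19 ≡ 3 mod 8 ⇒ (2/19)^3 = -1]
  = -1    [(1/19) = 1]

-1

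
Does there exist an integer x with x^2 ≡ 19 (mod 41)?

(19|41)
  = (41|19)    [QR: 41 ≡ 1 mod 4, sign kept]
  = (3|19)    [41 ≡ 3 mod 19]
  = -(19|3)    [QR: both ≡ 3 mod 4, sign flips]
  = -(1|3)    [19 ≡ 1 mod 3]
  = -1    [(1|3) = 1]
The Legendre symbol is -1, so x^2 ≡ 19 (mod 41) has no solution.

no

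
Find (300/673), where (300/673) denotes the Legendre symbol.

Factor out 2: 300 = 2^2·75. Since 673 ≡ 1 (mod 8), (2/673) = +1, and (2/673)^2 = +1. Now have (75/673).
673 ≡ 1 (mod 4), so quadratic reciprocity gives (75/673) = (673/75). Reduce: 673 ≡ 73 (mod 75). Now have (73/75).
73 ≡ 1 (mod 4), so quadratic reciprocity gives (73/75) = (75/73). Reduce: 75 ≡ 2 (mod 73). Now have (2/73).
Factor out 2: 2 = 2. Since 73 ≡ 1 (mod 8), (2/73) = +1. Now have (1/73).
(1/73) = 1. Collecting the sign factors: 1.

1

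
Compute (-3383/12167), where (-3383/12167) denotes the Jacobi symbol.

-1

(-3383/12167)
  = -(3383/12167)    [12167 ≡ 3 mod 4 ⇒ (-1/12167) = -1]
  = (12167/3383)    [QR: both ≡ 3 mod 4, sign flips]
  = (2018/3383)    [12167 ≡ 2018 mod 3383]
  = (1009/3383)    [3383 ≡ 7 mod 8 ⇒ (2/3383) = +1]
  = (3383/1009)    [QR: 1009 ≡ 1 mod 4, sign kept]
  = (356/1009)    [3383 ≡ 356 mod 1009]
  = (89/1009)    [1009 ≡ 1 mod 8 ⇒ (2/1009)^2 = +1]
  = (1009/89)    [QR: 89 ≡ 1 mod 4, sign kept]
  = (30/89)    [1009 ≡ 30 mod 89]
  = (15/89)    [89 ≡ 1 mod 8 ⇒ (2/89) = +1]
  = (89/15)    [QR: 89 ≡ 1 mod 4, sign kept]
  = (14/15)    [89 ≡ 14 mod 15]
  = (7/15)    [15 ≡ 7 mod 8 ⇒ (2/15) = +1]
  = -(15/7)    [QR: both ≡ 3 mod 4, sign flips]
  = -(1/7)    [15 ≡ 1 mod 7]
  = -1    [(1/7) = 1]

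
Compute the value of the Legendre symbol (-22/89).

Reduce the numerator: -22 ≡ 67 (mod 89), so (-22/89) = (67/89).
89 ≡ 1 (mod 4), so quadratic reciprocity gives (67/89) = (89/67). Reduce: 89 ≡ 22 (mod 67). Now have (22/67).
Factor out 2: 22 = 2·11. Since 67 ≡ 3 (mod 8), (2/67) = -1. Now have -(11/67).
Both 11 ≡ 3 and 67 ≡ 3 (mod 4), so reciprocity gives (11/67) = -(67/11). Reduce: 67 ≡ 1 (mod 11). Now have (1/11).
(1/11) = 1. Collecting the sign factors: 1.

1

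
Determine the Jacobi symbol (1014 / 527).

1

(1014 / 527)
  = (487 / 527)    [1014 ≡ 487 mod 527]
  = -(527 / 487)    [QR: both ≡ 3 mod 4, sign flips]
  = -(40 / 487)    [527 ≡ 40 mod 487]
  = -(5 / 487)    [487 ≡ 7 mod 8 ⇒ (2 / 487)^3 = +1]
  = -(487 / 5)    [QR: 5 ≡ 1 mod 4, sign kept]
  = -(2 / 5)    [487 ≡ 2 mod 5]
  = (1 / 5)    [5 ≡ 5 mod 8 ⇒ (2 / 5) = -1]
  = 1    [(1 / 5) = 1]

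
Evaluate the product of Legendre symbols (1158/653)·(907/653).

1

By multiplicativity, (1158·907/653) = (1158/653)·(907/653).
First factor (1158/653):
(1158/653)
  = (505/653)    [1158 ≡ 505 mod 653]
  = (653/505)    [QR: 505 ≡ 1 mod 4, sign kept]
  = (148/505)    [653 ≡ 148 mod 505]
  = (37/505)    [505 ≡ 1 mod 8 ⇒ (2/505)^2 = +1]
  = (505/37)    [QR: 37 ≡ 1 mod 4, sign kept]
  = (24/37)    [505 ≡ 24 mod 37]
  = -(3/37)    [37 ≡ 5 mod 8 ⇒ (2/37)^3 = -1]
  = -(37/3)    [QR: 37 ≡ 1 mod 4, sign kept]
  = -(1/3)    [37 ≡ 1 mod 3]
  = -1    [(1/3) = 1]
Second factor (907/653):
(907/653)
  = (254/653)    [907 ≡ 254 mod 653]
  = -(127/653)    [653 ≡ 5 mod 8 ⇒ (2/653) = -1]
  = -(653/127)    [QR: 653 ≡ 1 mod 4, sign kept]
  = -(18/127)    [653 ≡ 18 mod 127]
  = -(9/127)    [127 ≡ 7 mod 8 ⇒ (2/127) = +1]
  = -(127/9)    [QR: 9 ≡ 1 mod 4, sign kept]
  = -(1/9)    [127 ≡ 1 mod 9]
  = -1    [(1/9) = 1]
Product: (-1)·(-1) = 1.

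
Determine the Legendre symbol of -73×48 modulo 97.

1

By multiplicativity, (-73·48|97) = (-73|97)·(48|97).
First factor (-73|97):
(-73|97)
  = (73|97)    [97 ≡ 1 mod 4 ⇒ (-1|97) = +1]
  = (97|73)    [QR: 73 ≡ 1 mod 4, sign kept]
  = (24|73)    [97 ≡ 24 mod 73]
  = (3|73)    [73 ≡ 1 mod 8 ⇒ (2|73)^3 = +1]
  = (73|3)    [QR: 73 ≡ 1 mod 4, sign kept]
  = (1|3)    [73 ≡ 1 mod 3]
  = 1    [(1|3) = 1]
Second factor (48|97):
(48|97)
  = (3|97)    [97 ≡ 1 mod 8 ⇒ (2|97)^4 = +1]
  = (97|3)    [QR: 97 ≡ 1 mod 4, sign kept]
  = (1|3)    [97 ≡ 1 mod 3]
  = 1    [(1|3) = 1]
Product: (1)·(1) = 1.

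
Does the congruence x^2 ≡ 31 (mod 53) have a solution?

no

53 ≡ 1 (mod 4), so quadratic reciprocity gives (31|53) = (53|31). Reduce: 53 ≡ 22 (mod 31). Now have (22|31).
Factor out 2: 22 = 2·11. Since 31 ≡ 7 (mod 8), (2|31) = +1. Now have (11|31).
Both 11 ≡ 3 and 31 ≡ 3 (mod 4), so reciprocity gives (11|31) = -(31|11). Reduce: 31 ≡ 9 (mod 11). Now have -(9|11).
9 ≡ 1 (mod 4), so quadratic reciprocity gives (9|11) = (11|9). Reduce: 11 ≡ 2 (mod 9). Now have -(2|9).
Factor out 2: 2 = 2. Since 9 ≡ 1 (mod 8), (2|9) = +1. Now have -(1|9).
(1|9) = 1. Collecting the sign factors: -1.
(31|53) = -1, and 53 is prime, so 31 is not a quadratic residue mod 53.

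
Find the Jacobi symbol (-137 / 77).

1

Pull out -1: (-137 / 77) = (-1 / 77)·(137 / 77). Since 77 ≡ 1 (mod 4), (-1 / 77) = +1. Now have (137 / 77).
Reduce the numerator: 137 ≡ 60 (mod 77), so (137 / 77) = (60 / 77).
Factor out 2: 60 = 2^2·15. Since 77 ≡ 5 (mod 8), (2 / 77) = -1, and (2 / 77)^2 = +1. Now have (15 / 77).
77 ≡ 1 (mod 4), so quadratic reciprocity gives (15 / 77) = (77 / 15). Reduce: 77 ≡ 2 (mod 15). Now have (2 / 15).
Factor out 2: 2 = 2. Since 15 ≡ 7 (mod 8), (2 / 15) = +1. Now have (1 / 15).
(1 / 15) = 1. Collecting the sign factors: 1.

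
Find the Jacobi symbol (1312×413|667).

By multiplicativity, (1312·413|667) = (1312|667)·(413|667).
First factor (1312|667):
Reduce the numerator: 1312 ≡ 645 (mod 667), so (1312|667) = (645|667).
645 ≡ 1 (mod 4), so quadratic reciprocity gives (645|667) = (667|645). Reduce: 667 ≡ 22 (mod 645). Now have (22|645).
Factor out 2: 22 = 2·11. Since 645 ≡ 5 (mod 8), (2|645) = -1. Now have -(11|645).
645 ≡ 1 (mod 4), so quadratic reciprocity gives (11|645) = (645|11). Reduce: 645 ≡ 7 (mod 11). Now have -(7|11).
Both 7 ≡ 3 and 11 ≡ 3 (mod 4), so reciprocity gives (7|11) = -(11|7). Reduce: 11 ≡ 4 (mod 7). Now have (4|7).
Factor out 2: 4 = 2^2. Since 7 ≡ 7 (mod 8), (2|7) = +1, and (2|7)^2 = +1. Now have (1|7).
(1|7) = 1. Collecting the sign factors: 1.
Second factor (413|667):
413 ≡ 1 (mod 4), so quadratic reciprocity gives (413|667) = (667|413). Reduce: 667 ≡ 254 (mod 413). Now have (254|413).
Factor out 2: 254 = 2·127. Since 413 ≡ 5 (mod 8), (2|413) = -1. Now have -(127|413).
413 ≡ 1 (mod 4), so quadratic reciprocity gives (127|413) = (413|127). Reduce: 413 ≡ 32 (mod 127). Now have -(32|127).
Factor out 2: 32 = 2^5. Since 127 ≡ 7 (mod 8), (2|127) = +1, and (2|127)^5 = +1. Now have -(1|127).
(1|127) = 1. Collecting the sign factors: -1.
Product: (1)·(-1) = -1.

-1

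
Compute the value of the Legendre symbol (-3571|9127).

-1

Reduce the numerator: -3571 ≡ 5556 (mod 9127), so (-3571|9127) = (5556|9127).
Factor out 2: 5556 = 2^2·1389. Since 9127 ≡ 7 (mod 8), (2|9127) = +1, and (2|9127)^2 = +1. Now have (1389|9127).
1389 ≡ 1 (mod 4), so quadratic reciprocity gives (1389|9127) = (9127|1389). Reduce: 9127 ≡ 793 (mod 1389). Now have (793|1389).
793 ≡ 1 (mod 4), so quadratic reciprocity gives (793|1389) = (1389|793). Reduce: 1389 ≡ 596 (mod 793). Now have (596|793).
Factor out 2: 596 = 2^2·149. Since 793 ≡ 1 (mod 8), (2|793) = +1, and (2|793)^2 = +1. Now have (149|793).
149 ≡ 1 (mod 4), so quadratic reciprocity gives (149|793) = (793|149). Reduce: 793 ≡ 48 (mod 149). Now have (48|149).
Factor out 2: 48 = 2^4·3. Since 149 ≡ 5 (mod 8), (2|149) = -1, and (2|149)^4 = +1. Now have (3|149).
149 ≡ 1 (mod 4), so quadratic reciprocity gives (3|149) = (149|3). Reduce: 149 ≡ 2 (mod 3). Now have (2|3).
Factor out 2: 2 = 2. Since 3 ≡ 3 (mod 8), (2|3) = -1. Now have -(1|3).
(1|3) = 1. Collecting the sign factors: -1.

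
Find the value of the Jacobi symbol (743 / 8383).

-1

(743 / 8383)
  = -(8383 / 743)    [QR: both ≡ 3 mod 4, sign flips]
  = -(210 / 743)    [8383 ≡ 210 mod 743]
  = -(105 / 743)    [743 ≡ 7 mod 8 ⇒ (2 / 743) = +1]
  = -(743 / 105)    [QR: 105 ≡ 1 mod 4, sign kept]
  = -(8 / 105)    [743 ≡ 8 mod 105]
  = -(1 / 105)    [105 ≡ 1 mod 8 ⇒ (2 / 105)^3 = +1]
  = -1    [(1 / 105) = 1]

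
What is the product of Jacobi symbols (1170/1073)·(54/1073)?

-1

By multiplicativity, (1170·54/1073) = (1170/1073)·(54/1073).
First factor (1170/1073):
(1170/1073)
  = (97/1073)    [1170 ≡ 97 mod 1073]
  = (1073/97)    [QR: 97 ≡ 1 mod 4, sign kept]
  = (6/97)    [1073 ≡ 6 mod 97]
  = (3/97)    [97 ≡ 1 mod 8 ⇒ (2/97) = +1]
  = (97/3)    [QR: 97 ≡ 1 mod 4, sign kept]
  = (1/3)    [97 ≡ 1 mod 3]
  = 1    [(1/3) = 1]
Second factor (54/1073):
(54/1073)
  = (27/1073)    [1073 ≡ 1 mod 8 ⇒ (2/1073) = +1]
  = (1073/27)    [QR: 1073 ≡ 1 mod 4, sign kept]
  = (20/27)    [1073 ≡ 20 mod 27]
  = (5/27)    [27 ≡ 3 mod 8 ⇒ (2/27)^2 = +1]
  = (27/5)    [QR: 5 ≡ 1 mod 4, sign kept]
  = (2/5)    [27 ≡ 2 mod 5]
  = -(1/5)    [5 ≡ 5 mod 8 ⇒ (2/5) = -1]
  = -1    [(1/5) = 1]
Product: (1)·(-1) = -1.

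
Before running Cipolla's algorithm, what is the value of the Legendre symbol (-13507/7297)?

-1

Reduce the numerator: -13507 ≡ 1087 (mod 7297), so (-13507/7297) = (1087/7297).
7297 ≡ 1 (mod 4), so quadratic reciprocity gives (1087/7297) = (7297/1087). Reduce: 7297 ≡ 775 (mod 1087). Now have (775/1087).
Both 775 ≡ 3 and 1087 ≡ 3 (mod 4), so reciprocity gives (775/1087) = -(1087/775). Reduce: 1087 ≡ 312 (mod 775). Now have -(312/775).
Factor out 2: 312 = 2^3·39. Since 775 ≡ 7 (mod 8), (2/775) = +1, and (2/775)^3 = +1. Now have -(39/775).
Both 39 ≡ 3 and 775 ≡ 3 (mod 4), so reciprocity gives (39/775) = -(775/39). Reduce: 775 ≡ 34 (mod 39). Now have (34/39).
Factor out 2: 34 = 2·17. Since 39 ≡ 7 (mod 8), (2/39) = +1. Now have (17/39).
17 ≡ 1 (mod 4), so quadratic reciprocity gives (17/39) = (39/17). Reduce: 39 ≡ 5 (mod 17). Now have (5/17).
5 ≡ 1 (mod 4), so quadratic reciprocity gives (5/17) = (17/5). Reduce: 17 ≡ 2 (mod 5). Now have (2/5).
Factor out 2: 2 = 2. Since 5 ≡ 5 (mod 8), (2/5) = -1. Now have -(1/5).
(1/5) = 1. Collecting the sign factors: -1.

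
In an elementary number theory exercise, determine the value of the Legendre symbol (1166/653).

Reduce the numerator: 1166 ≡ 513 (mod 653), so (1166/653) = (513/653).
513 ≡ 1 (mod 4), so quadratic reciprocity gives (513/653) = (653/513). Reduce: 653 ≡ 140 (mod 513). Now have (140/513).
Factor out 2: 140 = 2^2·35. Since 513 ≡ 1 (mod 8), (2/513) = +1, and (2/513)^2 = +1. Now have (35/513).
513 ≡ 1 (mod 4), so quadratic reciprocity gives (35/513) = (513/35). Reduce: 513 ≡ 23 (mod 35). Now have (23/35).
Both 23 ≡ 3 and 35 ≡ 3 (mod 4), so reciprocity gives (23/35) = -(35/23). Reduce: 35 ≡ 12 (mod 23). Now have -(12/23).
Factor out 2: 12 = 2^2·3. Since 23 ≡ 7 (mod 8), (2/23) = +1, and (2/23)^2 = +1. Now have -(3/23).
Both 3 ≡ 3 and 23 ≡ 3 (mod 4), so reciprocity gives (3/23) = -(23/3). Reduce: 23 ≡ 2 (mod 3). Now have (2/3).
Factor out 2: 2 = 2. Since 3 ≡ 3 (mod 8), (2/3) = -1. Now have -(1/3).
(1/3) = 1. Collecting the sign factors: -1.

-1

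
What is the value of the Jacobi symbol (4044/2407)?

Reduce the numerator: 4044 ≡ 1637 (mod 2407), so (4044/2407) = (1637/2407).
1637 ≡ 1 (mod 4), so quadratic reciprocity gives (1637/2407) = (2407/1637). Reduce: 2407 ≡ 770 (mod 1637). Now have (770/1637).
Factor out 2: 770 = 2·385. Since 1637 ≡ 5 (mod 8), (2/1637) = -1. Now have -(385/1637).
385 ≡ 1 (mod 4), so quadratic reciprocity gives (385/1637) = (1637/385). Reduce: 1637 ≡ 97 (mod 385). Now have -(97/385).
97 ≡ 1 (mod 4), so quadratic reciprocity gives (97/385) = (385/97). Reduce: 385 ≡ 94 (mod 97). Now have -(94/97).
Factor out 2: 94 = 2·47. Since 97 ≡ 1 (mod 8), (2/97) = +1. Now have -(47/97).
97 ≡ 1 (mod 4), so quadratic reciprocity gives (47/97) = (97/47). Reduce: 97 ≡ 3 (mod 47). Now have -(3/47).
Both 3 ≡ 3 and 47 ≡ 3 (mod 4), so reciprocity gives (3/47) = -(47/3). Reduce: 47 ≡ 2 (mod 3). Now have (2/3).
Factor out 2: 2 = 2. Since 3 ≡ 3 (mod 8), (2/3) = -1. Now have -(1/3).
(1/3) = 1. Collecting the sign factors: -1.

-1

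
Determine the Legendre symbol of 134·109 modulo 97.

-1

By multiplicativity, (134·109 / 97) = (134 / 97)·(109 / 97).
First factor (134 / 97):
Reduce the numerator: 134 ≡ 37 (mod 97), so (134 / 97) = (37 / 97).
37 ≡ 1 (mod 4), so quadratic reciprocity gives (37 / 97) = (97 / 37). Reduce: 97 ≡ 23 (mod 37). Now have (23 / 37).
37 ≡ 1 (mod 4), so quadratic reciprocity gives (23 / 37) = (37 / 23). Reduce: 37 ≡ 14 (mod 23). Now have (14 / 23).
Factor out 2: 14 = 2·7. Since 23 ≡ 7 (mod 8), (2 / 23) = +1. Now have (7 / 23).
Both 7 ≡ 3 and 23 ≡ 3 (mod 4), so reciprocity gives (7 / 23) = -(23 / 7). Reduce: 23 ≡ 2 (mod 7). Now have -(2 / 7).
Factor out 2: 2 = 2. Since 7 ≡ 7 (mod 8), (2 / 7) = +1. Now have -(1 / 7).
(1 / 7) = 1. Collecting the sign factors: -1.
Second factor (109 / 97):
Reduce the numerator: 109 ≡ 12 (mod 97), so (109 / 97) = (12 / 97).
Factor out 2: 12 = 2^2·3. Since 97 ≡ 1 (mod 8), (2 / 97) = +1, and (2 / 97)^2 = +1. Now have (3 / 97).
97 ≡ 1 (mod 4), so quadratic reciprocity gives (3 / 97) = (97 / 3). Reduce: 97 ≡ 1 (mod 3). Now have (1 / 3).
(1 / 3) = 1. Collecting the sign factors: 1.
Product: (-1)·(1) = -1.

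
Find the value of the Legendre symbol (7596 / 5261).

(7596 / 5261)
  = (2335 / 5261)    [7596 ≡ 2335 mod 5261]
  = (5261 / 2335)    [QR: 5261 ≡ 1 mod 4, sign kept]
  = (591 / 2335)    [5261 ≡ 591 mod 2335]
  = -(2335 / 591)    [QR: both ≡ 3 mod 4, sign flips]
  = -(562 / 591)    [2335 ≡ 562 mod 591]
  = -(281 / 591)    [591 ≡ 7 mod 8 ⇒ (2 / 591) = +1]
  = -(591 / 281)    [QR: 281 ≡ 1 mod 4, sign kept]
  = -(29 / 281)    [591 ≡ 29 mod 281]
  = -(281 / 29)    [QR: 29 ≡ 1 mod 4, sign kept]
  = -(20 / 29)    [281 ≡ 20 mod 29]
  = -(5 / 29)    [29 ≡ 5 mod 8 ⇒ (2 / 29)^2 = +1]
  = -(29 / 5)    [QR: 5 ≡ 1 mod 4, sign kept]
  = -(4 / 5)    [29 ≡ 4 mod 5]
  = -(1 / 5)    [5 ≡ 5 mod 8 ⇒ (2 / 5)^2 = +1]
  = -1    [(1 / 5) = 1]

-1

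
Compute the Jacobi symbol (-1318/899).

Pull out -1: (-1318/899) = (-1/899)·(1318/899). Since 899 ≡ 3 (mod 4), (-1/899) = -1. Now have -(1318/899).
Reduce the numerator: 1318 ≡ 419 (mod 899), so (1318/899) = (419/899).
Both 419 ≡ 3 and 899 ≡ 3 (mod 4), so reciprocity gives (419/899) = -(899/419). Reduce: 899 ≡ 61 (mod 419). Now have (61/419).
61 ≡ 1 (mod 4), so quadratic reciprocity gives (61/419) = (419/61). Reduce: 419 ≡ 53 (mod 61). Now have (53/61).
53 ≡ 1 (mod 4), so quadratic reciprocity gives (53/61) = (61/53). Reduce: 61 ≡ 8 (mod 53). Now have (8/53).
Factor out 2: 8 = 2^3. Since 53 ≡ 5 (mod 8), (2/53) = -1, and (2/53)^3 = -1. Now have -(1/53).
(1/53) = 1. Collecting the sign factors: -1.

-1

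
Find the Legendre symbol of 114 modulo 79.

-1

Reduce the numerator: 114 ≡ 35 (mod 79), so (114/79) = (35/79).
Both 35 ≡ 3 and 79 ≡ 3 (mod 4), so reciprocity gives (35/79) = -(79/35). Reduce: 79 ≡ 9 (mod 35). Now have -(9/35).
9 ≡ 1 (mod 4), so quadratic reciprocity gives (9/35) = (35/9). Reduce: 35 ≡ 8 (mod 9). Now have -(8/9).
Factor out 2: 8 = 2^3. Since 9 ≡ 1 (mod 8), (2/9) = +1, and (2/9)^3 = +1. Now have -(1/9).
(1/9) = 1. Collecting the sign factors: -1.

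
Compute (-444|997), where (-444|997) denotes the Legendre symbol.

-1

Pull out -1: (-444|997) = (-1|997)·(444|997). Since 997 ≡ 1 (mod 4), (-1|997) = +1. Now have (444|997).
Factor out 2: 444 = 2^2·111. Since 997 ≡ 5 (mod 8), (2|997) = -1, and (2|997)^2 = +1. Now have (111|997).
997 ≡ 1 (mod 4), so quadratic reciprocity gives (111|997) = (997|111). Reduce: 997 ≡ 109 (mod 111). Now have (109|111).
109 ≡ 1 (mod 4), so quadratic reciprocity gives (109|111) = (111|109). Reduce: 111 ≡ 2 (mod 109). Now have (2|109).
Factor out 2: 2 = 2. Since 109 ≡ 5 (mod 8), (2|109) = -1. Now have -(1|109).
(1|109) = 1. Collecting the sign factors: -1.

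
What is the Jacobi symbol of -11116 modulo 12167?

1

Reduce the numerator: -11116 ≡ 1051 (mod 12167), so (-11116|12167) = (1051|12167).
Both 1051 ≡ 3 and 12167 ≡ 3 (mod 4), so reciprocity gives (1051|12167) = -(12167|1051). Reduce: 12167 ≡ 606 (mod 1051). Now have -(606|1051).
Factor out 2: 606 = 2·303. Since 1051 ≡ 3 (mod 8), (2|1051) = -1. Now have (303|1051).
Both 303 ≡ 3 and 1051 ≡ 3 (mod 4), so reciprocity gives (303|1051) = -(1051|303). Reduce: 1051 ≡ 142 (mod 303). Now have -(142|303).
Factor out 2: 142 = 2·71. Since 303 ≡ 7 (mod 8), (2|303) = +1. Now have -(71|303).
Both 71 ≡ 3 and 303 ≡ 3 (mod 4), so reciprocity gives (71|303) = -(303|71). Reduce: 303 ≡ 19 (mod 71). Now have (19|71).
Both 19 ≡ 3 and 71 ≡ 3 (mod 4), so reciprocity gives (19|71) = -(71|19). Reduce: 71 ≡ 14 (mod 19). Now have -(14|19).
Factor out 2: 14 = 2·7. Since 19 ≡ 3 (mod 8), (2|19) = -1. Now have (7|19).
Both 7 ≡ 3 and 19 ≡ 3 (mod 4), so reciprocity gives (7|19) = -(19|7). Reduce: 19 ≡ 5 (mod 7). Now have -(5|7).
5 ≡ 1 (mod 4), so quadratic reciprocity gives (5|7) = (7|5). Reduce: 7 ≡ 2 (mod 5). Now have -(2|5).
Factor out 2: 2 = 2. Since 5 ≡ 5 (mod 8), (2|5) = -1. Now have (1|5).
(1|5) = 1. Collecting the sign factors: 1.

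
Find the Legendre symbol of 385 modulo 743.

1

(385/743)
  = (743/385)    [QR: 385 ≡ 1 mod 4, sign kept]
  = (358/385)    [743 ≡ 358 mod 385]
  = (179/385)    [385 ≡ 1 mod 8 ⇒ (2/385) = +1]
  = (385/179)    [QR: 385 ≡ 1 mod 4, sign kept]
  = (27/179)    [385 ≡ 27 mod 179]
  = -(179/27)    [QR: both ≡ 3 mod 4, sign flips]
  = -(17/27)    [179 ≡ 17 mod 27]
  = -(27/17)    [QR: 17 ≡ 1 mod 4, sign kept]
  = -(10/17)    [27 ≡ 10 mod 17]
  = -(5/17)    [17 ≡ 1 mod 8 ⇒ (2/17) = +1]
  = -(17/5)    [QR: 5 ≡ 1 mod 4, sign kept]
  = -(2/5)    [17 ≡ 2 mod 5]
  = (1/5)    [5 ≡ 5 mod 8 ⇒ (2/5) = -1]
  = 1    [(1/5) = 1]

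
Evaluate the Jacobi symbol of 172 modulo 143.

-1

Reduce the numerator: 172 ≡ 29 (mod 143), so (172/143) = (29/143).
29 ≡ 1 (mod 4), so quadratic reciprocity gives (29/143) = (143/29). Reduce: 143 ≡ 27 (mod 29). Now have (27/29).
29 ≡ 1 (mod 4), so quadratic reciprocity gives (27/29) = (29/27). Reduce: 29 ≡ 2 (mod 27). Now have (2/27).
Factor out 2: 2 = 2. Since 27 ≡ 3 (mod 8), (2/27) = -1. Now have -(1/27).
(1/27) = 1. Collecting the sign factors: -1.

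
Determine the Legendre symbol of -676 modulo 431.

(-676 / 431)
  = (186 / 431)    [-676 ≡ 186 mod 431]
  = (93 / 431)    [431 ≡ 7 mod 8 ⇒ (2 / 431) = +1]
  = (431 / 93)    [QR: 93 ≡ 1 mod 4, sign kept]
  = (59 / 93)    [431 ≡ 59 mod 93]
  = (93 / 59)    [QR: 93 ≡ 1 mod 4, sign kept]
  = (34 / 59)    [93 ≡ 34 mod 59]
  = -(17 / 59)    [59 ≡ 3 mod 8 ⇒ (2 / 59) = -1]
  = -(59 / 17)    [QR: 17 ≡ 1 mod 4, sign kept]
  = -(8 / 17)    [59 ≡ 8 mod 17]
  = -(1 / 17)    [17 ≡ 1 mod 8 ⇒ (2 / 17)^3 = +1]
  = -1    [(1 / 17) = 1]

-1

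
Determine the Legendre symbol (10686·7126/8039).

-1

By multiplicativity, (10686·7126/8039) = (10686/8039)·(7126/8039).
First factor (10686/8039):
Reduce the numerator: 10686 ≡ 2647 (mod 8039), so (10686/8039) = (2647/8039).
Both 2647 ≡ 3 and 8039 ≡ 3 (mod 4), so reciprocity gives (2647/8039) = -(8039/2647). Reduce: 8039 ≡ 98 (mod 2647). Now have -(98/2647).
Factor out 2: 98 = 2·49. Since 2647 ≡ 7 (mod 8), (2/2647) = +1. Now have -(49/2647).
49 ≡ 1 (mod 4), so quadratic reciprocity gives (49/2647) = (2647/49). Reduce: 2647 ≡ 1 (mod 49). Now have -(1/49).
(1/49) = 1. Collecting the sign factors: -1.
Second factor (7126/8039):
Factor out 2: 7126 = 2·3563. Since 8039 ≡ 7 (mod 8), (2/8039) = +1. Now have (3563/8039).
Both 3563 ≡ 3 and 8039 ≡ 3 (mod 4), so reciprocity gives (3563/8039) = -(8039/3563). Reduce: 8039 ≡ 913 (mod 3563). Now have -(913/3563).
913 ≡ 1 (mod 4), so quadratic reciprocity gives (913/3563) = (3563/913). Reduce: 3563 ≡ 824 (mod 913). Now have -(824/913).
Factor out 2: 824 = 2^3·103. Since 913 ≡ 1 (mod 8), (2/913) = +1, and (2/913)^3 = +1. Now have -(103/913).
913 ≡ 1 (mod 4), so quadratic reciprocity gives (103/913) = (913/103). Reduce: 913 ≡ 89 (mod 103). Now have -(89/103).
89 ≡ 1 (mod 4), so quadratic reciprocity gives (89/103) = (103/89). Reduce: 103 ≡ 14 (mod 89). Now have -(14/89).
Factor out 2: 14 = 2·7. Since 89 ≡ 1 (mod 8), (2/89) = +1. Now have -(7/89).
89 ≡ 1 (mod 4), so quadratic reciprocity gives (7/89) = (89/7). Reduce: 89 ≡ 5 (mod 7). Now have -(5/7).
5 ≡ 1 (mod 4), so quadratic reciprocity gives (5/7) = (7/5). Reduce: 7 ≡ 2 (mod 5). Now have -(2/5).
Factor out 2: 2 = 2. Since 5 ≡ 5 (mod 8), (2/5) = -1. Now have (1/5).
(1/5) = 1. Collecting the sign factors: 1.
Product: (-1)·(1) = -1.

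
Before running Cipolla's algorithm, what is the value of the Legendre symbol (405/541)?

1

405 ≡ 1 (mod 4), so quadratic reciprocity gives (405/541) = (541/405). Reduce: 541 ≡ 136 (mod 405). Now have (136/405).
Factor out 2: 136 = 2^3·17. Since 405 ≡ 5 (mod 8), (2/405) = -1, and (2/405)^3 = -1. Now have -(17/405).
17 ≡ 1 (mod 4), so quadratic reciprocity gives (17/405) = (405/17). Reduce: 405 ≡ 14 (mod 17). Now have -(14/17).
Factor out 2: 14 = 2·7. Since 17 ≡ 1 (mod 8), (2/17) = +1. Now have -(7/17).
17 ≡ 1 (mod 4), so quadratic reciprocity gives (7/17) = (17/7). Reduce: 17 ≡ 3 (mod 7). Now have -(3/7).
Both 3 ≡ 3 and 7 ≡ 3 (mod 4), so reciprocity gives (3/7) = -(7/3). Reduce: 7 ≡ 1 (mod 3). Now have (1/3).
(1/3) = 1. Collecting the sign factors: 1.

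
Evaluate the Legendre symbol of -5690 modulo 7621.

Pull out -1: (-5690/7621) = (-1/7621)·(5690/7621). Since 7621 ≡ 1 (mod 4), (-1/7621) = +1. Now have (5690/7621).
Factor out 2: 5690 = 2·2845. Since 7621 ≡ 5 (mod 8), (2/7621) = -1. Now have -(2845/7621).
2845 ≡ 1 (mod 4), so quadratic reciprocity gives (2845/7621) = (7621/2845). Reduce: 7621 ≡ 1931 (mod 2845). Now have -(1931/2845).
2845 ≡ 1 (mod 4), so quadratic reciprocity gives (1931/2845) = (2845/1931). Reduce: 2845 ≡ 914 (mod 1931). Now have -(914/1931).
Factor out 2: 914 = 2·457. Since 1931 ≡ 3 (mod 8), (2/1931) = -1. Now have (457/1931).
457 ≡ 1 (mod 4), so quadratic reciprocity gives (457/1931) = (1931/457). Reduce: 1931 ≡ 103 (mod 457). Now have (103/457).
457 ≡ 1 (mod 4), so quadratic reciprocity gives (103/457) = (457/103). Reduce: 457 ≡ 45 (mod 103). Now have (45/103).
45 ≡ 1 (mod 4), so quadratic reciprocity gives (45/103) = (103/45). Reduce: 103 ≡ 13 (mod 45). Now have (13/45).
13 ≡ 1 (mod 4), so quadratic reciprocity gives (13/45) = (45/13). Reduce: 45 ≡ 6 (mod 13). Now have (6/13).
Factor out 2: 6 = 2·3. Since 13 ≡ 5 (mod 8), (2/13) = -1. Now have -(3/13).
13 ≡ 1 (mod 4), so quadratic reciprocity gives (3/13) = (13/3). Reduce: 13 ≡ 1 (mod 3). Now have -(1/3).
(1/3) = 1. Collecting the sign factors: -1.

-1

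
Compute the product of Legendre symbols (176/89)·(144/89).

By multiplicativity, (176·144/89) = (176/89)·(144/89).
First factor (176/89):
Reduce the numerator: 176 ≡ 87 (mod 89), so (176/89) = (87/89).
89 ≡ 1 (mod 4), so quadratic reciprocity gives (87/89) = (89/87). Reduce: 89 ≡ 2 (mod 87). Now have (2/87).
Factor out 2: 2 = 2. Since 87 ≡ 7 (mod 8), (2/87) = +1. Now have (1/87).
(1/87) = 1. Collecting the sign factors: 1.
Second factor (144/89):
Reduce the numerator: 144 ≡ 55 (mod 89), so (144/89) = (55/89).
89 ≡ 1 (mod 4), so quadratic reciprocity gives (55/89) = (89/55). Reduce: 89 ≡ 34 (mod 55). Now have (34/55).
Factor out 2: 34 = 2·17. Since 55 ≡ 7 (mod 8), (2/55) = +1. Now have (17/55).
17 ≡ 1 (mod 4), so quadratic reciprocity gives (17/55) = (55/17). Reduce: 55 ≡ 4 (mod 17). Now have (4/17).
Factor out 2: 4 = 2^2. Since 17 ≡ 1 (mod 8), (2/17) = +1, and (2/17)^2 = +1. Now have (1/17).
(1/17) = 1. Collecting the sign factors: 1.
Product: (1)·(1) = 1.

1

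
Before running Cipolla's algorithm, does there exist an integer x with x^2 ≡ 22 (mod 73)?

Factor out 2: 22 = 2·11. Since 73 ≡ 1 (mod 8), (2/73) = +1. Now have (11/73).
73 ≡ 1 (mod 4), so quadratic reciprocity gives (11/73) = (73/11). Reduce: 73 ≡ 7 (mod 11). Now have (7/11).
Both 7 ≡ 3 and 11 ≡ 3 (mod 4), so reciprocity gives (7/11) = -(11/7). Reduce: 11 ≡ 4 (mod 7). Now have -(4/7).
Factor out 2: 4 = 2^2. Since 7 ≡ 7 (mod 8), (2/7) = +1, and (2/7)^2 = +1. Now have -(1/7).
(1/7) = 1. Collecting the sign factors: -1.
(22/73) = -1, and 73 is prime, so 22 is not a quadratic residue mod 73.

no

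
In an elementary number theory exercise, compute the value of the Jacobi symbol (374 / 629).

0

Factor out 2: 374 = 2·187. Since 629 ≡ 5 (mod 8), (2 / 629) = -1. Now have -(187 / 629).
629 ≡ 1 (mod 4), so quadratic reciprocity gives (187 / 629) = (629 / 187). Reduce: 629 ≡ 68 (mod 187). Now have -(68 / 187).
Factor out 2: 68 = 2^2·17. Since 187 ≡ 3 (mod 8), (2 / 187) = -1, and (2 / 187)^2 = +1. Now have -(17 / 187).
17 ≡ 1 (mod 4), so quadratic reciprocity gives (17 / 187) = (187 / 17). Reduce: 187 ≡ 0 (mod 17). Now have -(0 / 17).
The numerator is now 0 with denominator 17 > 1: the symbol is 0.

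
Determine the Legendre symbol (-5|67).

1

(-5|67)
  = (62|67)    [-5 ≡ 62 mod 67]
  = -(31|67)    [67 ≡ 3 mod 8 ⇒ (2|67) = -1]
  = (67|31)    [QR: both ≡ 3 mod 4, sign flips]
  = (5|31)    [67 ≡ 5 mod 31]
  = (31|5)    [QR: 5 ≡ 1 mod 4, sign kept]
  = (1|5)    [31 ≡ 1 mod 5]
  = 1    [(1|5) = 1]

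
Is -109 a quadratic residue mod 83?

(-109/83)
  = -(109/83)    [83 ≡ 3 mod 4 ⇒ (-1/83) = -1]
  = -(26/83)    [109 ≡ 26 mod 83]
  = (13/83)    [83 ≡ 3 mod 8 ⇒ (2/83) = -1]
  = (83/13)    [QR: 13 ≡ 1 mod 4, sign kept]
  = (5/13)    [83 ≡ 5 mod 13]
  = (13/5)    [QR: 5 ≡ 1 mod 4, sign kept]
  = (3/5)    [13 ≡ 3 mod 5]
  = (5/3)    [QR: 5 ≡ 1 mod 4, sign kept]
  = (2/3)    [5 ≡ 2 mod 3]
  = -(1/3)    [3 ≡ 3 mod 8 ⇒ (2/3) = -1]
  = -1    [(1/3) = 1]
(-109/83) = -1, and 83 is prime, so -109 is not a quadratic residue mod 83.

no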